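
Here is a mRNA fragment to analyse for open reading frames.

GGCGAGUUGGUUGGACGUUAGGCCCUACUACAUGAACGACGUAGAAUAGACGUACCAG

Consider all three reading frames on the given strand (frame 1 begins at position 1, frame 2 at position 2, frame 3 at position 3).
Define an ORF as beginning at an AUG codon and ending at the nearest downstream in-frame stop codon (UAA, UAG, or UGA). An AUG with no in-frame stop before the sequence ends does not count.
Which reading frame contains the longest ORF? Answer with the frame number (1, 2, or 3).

2

Frame 1: GGC GAG UUG GUU GGA CGU UAG GCC CUA CUA CAU GAA CGA CGU AGA AUA GAC GUA CCA — no AUG→stop ORF.
Frame 2: GCG AGU UGG UUG GAC GUU AGG CCC UAC UAC AUG AAC GAC GUA GAA UAG ACG UAC CAG — AUG at 32, stop UAG at 47 → 18 nt.
Frame 3: CGA GUU GGU UGG ACG UUA GGC CCU ACU ACA UGA ACG ACG UAG AAU AGA CGU ACC — no AUG→stop ORF.
Longest ORF is 18 nt in frame 2 (positions 32–49).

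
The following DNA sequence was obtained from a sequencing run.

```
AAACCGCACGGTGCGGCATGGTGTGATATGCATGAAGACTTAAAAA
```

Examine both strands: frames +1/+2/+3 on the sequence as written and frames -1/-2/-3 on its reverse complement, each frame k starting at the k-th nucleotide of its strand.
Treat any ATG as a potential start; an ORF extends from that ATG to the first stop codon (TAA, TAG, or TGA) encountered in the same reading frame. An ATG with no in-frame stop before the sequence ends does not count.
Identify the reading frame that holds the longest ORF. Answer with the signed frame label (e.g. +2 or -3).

Reverse complement (5'→3'): TTTTTAAGTCTTCATGCATATCACACCATGCCGCACCGTGCGGTTT
Frame +1: AAA CCG CAC GGT GCG GCA TGG TGT GAT ATG CAT GAA GAC TTA AAA — no ATG→stop ORF.
Frame +2: AAC CGC ACG GTG CGG CAT GGT GTG ATA TGC ATG AAG ACT TAA AAA — ATG at 32, stop TAA at 41 → 12 nt.
Frame +3: ACC GCA CGG TGC GGC ATG GTG TGA TAT GCA TGA AGA CTT AAA — ATG at 18, stop TGA at 24 → 9 nt.
Frame -1: TTT TTA AGT CTT CAT GCA TAT CAC ACC ATG CCG CAC CGT GCG GTT — no ATG→stop ORF.
Frame -2: TTT TAA GTC TTC ATG CAT ATC ACA CCA TGC CGC ACC GTG CGG TTT — no ATG→stop ORF.
Frame -3: TTT AAG TCT TCA TGC ATA TCA CAC CAT GCC GCA CCG TGC GGT — no ATG→stop ORF.
Longest ORF is 12 nt in frame +2 (positions 32–43).

+2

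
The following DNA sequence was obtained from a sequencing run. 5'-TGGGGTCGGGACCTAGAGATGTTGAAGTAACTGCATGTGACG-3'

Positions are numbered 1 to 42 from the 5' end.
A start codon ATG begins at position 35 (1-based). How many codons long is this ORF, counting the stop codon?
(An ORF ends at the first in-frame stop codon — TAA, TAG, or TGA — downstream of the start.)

Codons from position 35: ATG (35–37), TGA (38–40).
TGA is the first in-frame stop; that's 2 codons including the stop.

2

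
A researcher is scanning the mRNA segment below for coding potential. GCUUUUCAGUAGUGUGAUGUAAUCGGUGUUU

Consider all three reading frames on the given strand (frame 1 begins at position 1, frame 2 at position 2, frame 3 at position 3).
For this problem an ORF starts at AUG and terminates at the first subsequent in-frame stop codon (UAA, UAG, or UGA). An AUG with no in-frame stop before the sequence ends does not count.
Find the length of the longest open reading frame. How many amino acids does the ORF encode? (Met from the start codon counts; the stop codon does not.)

1

Frame 1: GCU UUU CAG UAG UGU GAU GUA AUC GGU GUU — no AUG→stop ORF.
Frame 2: CUU UUC AGU AGU GUG AUG UAA UCG GUG UUU — AUG at 17, stop UAA at 20 → 6 nt.
Frame 3: UUU UCA GUA GUG UGA UGU AAU CGG UGU — no AUG→stop ORF.
Longest: frame 2, positions 17–22, 6 nt = 2 codons = 1 aa. → 1 amino acids.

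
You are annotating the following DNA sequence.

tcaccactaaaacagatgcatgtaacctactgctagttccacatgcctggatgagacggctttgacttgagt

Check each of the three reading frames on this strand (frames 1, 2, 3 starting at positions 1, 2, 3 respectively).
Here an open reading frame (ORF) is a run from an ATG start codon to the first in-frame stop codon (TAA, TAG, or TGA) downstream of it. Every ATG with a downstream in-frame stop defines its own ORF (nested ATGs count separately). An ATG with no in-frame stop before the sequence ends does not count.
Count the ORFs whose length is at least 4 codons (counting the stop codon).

3

Frame 1: TCA CCA CTA AAA CAG ATG CAT GTA ACC TAC TGC TAG TTC CAC ATG CCT GGA TGA GAC GGC TTT GAC TTG AGT — ATG at 16, stop TAG at 34 → 21 nt; ATG at 43, stop TGA at 52 → 12 nt.
Frame 2: CAC CAC TAA AAC AGA TGC ATG TAA CCT ACT GCT AGT TCC ACA TGC CTG GAT GAG ACG GCT TTG ACT TGA — ATG at 20, stop TAA at 23 → 6 nt.
Frame 3: ACC ACT AAA ACA GAT GCA TGT AAC CTA CTG CTA GTT CCA CAT GCC TGG ATG AGA CGG CTT TGA CTT GAG — ATG at 51, stop TGA at 63 → 15 nt.
ORFs ≥ 4 codons: frame 1 16–36 (7 codons), frame 1 43–54 (4 codons), frame 3 51–65 (5 codons). Count = 3.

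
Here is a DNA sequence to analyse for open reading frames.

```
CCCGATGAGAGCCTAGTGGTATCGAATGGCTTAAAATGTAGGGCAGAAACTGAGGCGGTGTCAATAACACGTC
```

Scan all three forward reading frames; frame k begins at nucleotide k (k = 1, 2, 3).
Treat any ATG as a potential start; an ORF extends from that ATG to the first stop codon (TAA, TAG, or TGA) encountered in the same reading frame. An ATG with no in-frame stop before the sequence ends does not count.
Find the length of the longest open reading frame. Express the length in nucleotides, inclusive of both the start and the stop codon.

12

Frame 1: CCC GAT GAG AGC CTA GTG GTA TCG AAT GGC TTA AAA TGT AGG GCA GAA ACT GAG GCG GTG TCA ATA ACA CGT — no ATG→stop ORF.
Frame 2: CCG ATG AGA GCC TAG TGG TAT CGA ATG GCT TAA AAT GTA GGG CAG AAA CTG AGG CGG TGT CAA TAA CAC GTC — ATG at 5, stop TAG at 14 → 12 nt; ATG at 26, stop TAA at 32 → 9 nt.
Frame 3: CGA TGA GAG CCT AGT GGT ATC GAA TGG CTT AAA ATG TAG GGC AGA AAC TGA GGC GGT GTC AAT AAC ACG — ATG at 36, stop TAG at 39 → 6 nt.
Longest: frame 2, positions 5–16, 12 nt = 4 codons = 3 aa. → 12 nucleotides.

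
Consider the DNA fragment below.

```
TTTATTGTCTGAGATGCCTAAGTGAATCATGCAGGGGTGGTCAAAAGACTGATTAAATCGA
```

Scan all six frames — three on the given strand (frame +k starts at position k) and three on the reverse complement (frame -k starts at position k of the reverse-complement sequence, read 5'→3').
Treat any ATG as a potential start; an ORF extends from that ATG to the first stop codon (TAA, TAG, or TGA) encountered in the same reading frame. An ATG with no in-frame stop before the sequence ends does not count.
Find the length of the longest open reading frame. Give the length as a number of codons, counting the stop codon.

8

Reverse complement (5'→3'): TCGATTTAATCAGTCTTTTGACCACCCCTGCATGATTCACTTAGGCATCTCAGACAATAAA
Frame +1: TTT ATT GTC TGA GAT GCC TAA GTG AAT CAT GCA GGG GTG GTC AAA AGA CTG ATT AAA TCG — no ATG→stop ORF.
Frame +2: TTA TTG TCT GAG ATG CCT AAG TGA ATC ATG CAG GGG TGG TCA AAA GAC TGA TTA AAT CGA — ATG at 14, stop TGA at 23 → 12 nt; ATG at 29, stop TGA at 50 → 24 nt.
Frame +3: TAT TGT CTG AGA TGC CTA AGT GAA TCA TGC AGG GGT GGT CAA AAG ACT GAT TAA ATC — no ATG→stop ORF.
Frame -1: TCG ATT TAA TCA GTC TTT TGA CCA CCC CTG CAT GAT TCA CTT AGG CAT CTC AGA CAA TAA — no ATG→stop ORF.
Frame -2: CGA TTT AAT CAG TCT TTT GAC CAC CCC TGC ATG ATT CAC TTA GGC ATC TCA GAC AAT AAA — no ATG→stop ORF.
Frame -3: GAT TTA ATC AGT CTT TTG ACC ACC CCT GCA TGA TTC ACT TAG GCA TCT CAG ACA ATA — no ATG→stop ORF.
Longest: frame +2, positions 29–52, 24 nt = 8 codons = 7 aa. → 8 codons.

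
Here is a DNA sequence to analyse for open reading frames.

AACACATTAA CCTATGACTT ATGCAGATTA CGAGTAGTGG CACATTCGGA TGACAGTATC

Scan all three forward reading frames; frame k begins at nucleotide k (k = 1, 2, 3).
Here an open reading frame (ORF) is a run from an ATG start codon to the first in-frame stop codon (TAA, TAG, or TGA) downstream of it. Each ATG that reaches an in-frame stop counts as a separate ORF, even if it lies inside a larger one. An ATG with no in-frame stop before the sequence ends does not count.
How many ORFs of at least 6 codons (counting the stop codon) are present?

2

Frame 1: AAC ACA TTA ACC TAT GAC TTA TGC AGA TTA CGA GTA GTG GCA CAT TCG GAT GAC AGT ATC — no ATG→stop ORF.
Frame 2: ACA CAT TAA CCT ATG ACT TAT GCA GAT TAC GAG TAG TGG CAC ATT CGG ATG ACA GTA — ATG at 14, stop TAG at 35 → 24 nt.
Frame 3: CAC ATT AAC CTA TGA CTT ATG CAG ATT ACG AGT AGT GGC ACA TTC GGA TGA CAG TAT — ATG at 21, stop TGA at 51 → 33 nt.
ORFs ≥ 6 codons: frame 2 14–37 (8 codons), frame 3 21–53 (11 codons). Count = 2.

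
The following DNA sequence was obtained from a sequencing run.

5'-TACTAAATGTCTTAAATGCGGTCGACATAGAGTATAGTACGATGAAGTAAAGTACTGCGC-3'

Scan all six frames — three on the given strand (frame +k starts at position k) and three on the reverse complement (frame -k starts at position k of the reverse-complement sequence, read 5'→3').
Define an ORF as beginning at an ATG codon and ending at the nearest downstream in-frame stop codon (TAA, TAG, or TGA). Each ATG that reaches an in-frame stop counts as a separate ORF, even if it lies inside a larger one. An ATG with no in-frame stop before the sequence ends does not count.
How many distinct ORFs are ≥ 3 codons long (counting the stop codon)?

3

Reverse complement (5'→3'): GCGCAGTACTTTACTTCATCGTACTATACTCTATGTCGACCGCATTTAAGACATTTAGTA
Frame +1: TAC TAA ATG TCT TAA ATG CGG TCG ACA TAG AGT ATA GTA CGA TGA AGT AAA GTA CTG CGC — ATG at 7, stop TAA at 13 → 9 nt; ATG at 16, stop TAG at 28 → 15 nt.
Frame +2: ACT AAA TGT CTT AAA TGC GGT CGA CAT AGA GTA TAG TAC GAT GAA GTA AAG TAC TGC — no ATG→stop ORF.
Frame +3: CTA AAT GTC TTA AAT GCG GTC GAC ATA GAG TAT AGT ACG ATG AAG TAA AGT ACT GCG — ATG at 42, stop TAA at 48 → 9 nt.
Frame -1: GCG CAG TAC TTT ACT TCA TCG TAC TAT ACT CTA TGT CGA CCG CAT TTA AGA CAT TTA GTA — no ATG→stop ORF.
Frame -2: CGC AGT ACT TTA CTT CAT CGT ACT ATA CTC TAT GTC GAC CGC ATT TAA GAC ATT TAG — no ATG→stop ORF.
Frame -3: GCA GTA CTT TAC TTC ATC GTA CTA TAC TCT ATG TCG ACC GCA TTT AAG ACA TTT AGT — no ATG→stop ORF.
ORFs ≥ 3 codons: frame +1 7–15 (3 codons), frame +1 16–30 (5 codons), frame +3 42–50 (3 codons). Count = 3.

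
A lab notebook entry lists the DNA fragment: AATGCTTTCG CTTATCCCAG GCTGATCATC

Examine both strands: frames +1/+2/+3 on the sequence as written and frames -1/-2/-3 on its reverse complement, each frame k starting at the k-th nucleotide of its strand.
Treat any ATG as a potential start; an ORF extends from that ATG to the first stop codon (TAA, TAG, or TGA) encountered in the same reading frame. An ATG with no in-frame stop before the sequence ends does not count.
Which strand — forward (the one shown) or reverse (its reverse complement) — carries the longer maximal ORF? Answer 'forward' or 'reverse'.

Reverse complement (5'→3'): GATGATCAGCCTGGGATAAGCGAAAGCATT
Frame +1: AAT GCT TTC GCT TAT CCC AGG CTG ATC ATC — no ATG→stop ORF.
Frame +2: ATG CTT TCG CTT ATC CCA GGC TGA TCA — ATG at 2, stop TGA at 23 → 24 nt.
Frame +3: TGC TTT CGC TTA TCC CAG GCT GAT CAT — no ATG→stop ORF.
Frame -1: GAT GAT CAG CCT GGG ATA AGC GAA AGC ATT — no ATG→stop ORF.
Frame -2: ATG ATC AGC CTG GGA TAA GCG AAA GCA — ATG at 2, stop TAA at 17 → 18 nt.
Frame -3: TGA TCA GCC TGG GAT AAG CGA AAG CAT — no ATG→stop ORF.
Forward-strand max 24 nt; reverse-strand max 18 nt. The forward strand has the longer ORF.

forward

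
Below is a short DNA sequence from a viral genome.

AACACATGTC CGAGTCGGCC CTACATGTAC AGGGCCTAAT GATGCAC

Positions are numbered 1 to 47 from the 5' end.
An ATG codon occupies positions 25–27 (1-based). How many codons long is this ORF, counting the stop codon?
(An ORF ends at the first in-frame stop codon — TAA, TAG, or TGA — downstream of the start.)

5

Codons from position 25: ATG (25–27), TAC (28–30), AGG (31–33), GCC (34–36), TAA (37–39).
TAA is the first in-frame stop; that's 5 codons including the stop.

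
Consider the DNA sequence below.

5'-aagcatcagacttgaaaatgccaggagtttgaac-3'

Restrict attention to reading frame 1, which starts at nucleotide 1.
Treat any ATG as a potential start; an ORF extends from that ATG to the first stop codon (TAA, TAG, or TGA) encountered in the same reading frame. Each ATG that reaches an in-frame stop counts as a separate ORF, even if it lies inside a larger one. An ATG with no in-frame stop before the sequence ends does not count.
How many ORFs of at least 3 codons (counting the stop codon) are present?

Frame 1: AAG CAT CAG ACT TGA AAA TGC CAG GAG TTT GAA — no ATG→stop ORF.
No ORF reaches 3 codons. Count = 0.

0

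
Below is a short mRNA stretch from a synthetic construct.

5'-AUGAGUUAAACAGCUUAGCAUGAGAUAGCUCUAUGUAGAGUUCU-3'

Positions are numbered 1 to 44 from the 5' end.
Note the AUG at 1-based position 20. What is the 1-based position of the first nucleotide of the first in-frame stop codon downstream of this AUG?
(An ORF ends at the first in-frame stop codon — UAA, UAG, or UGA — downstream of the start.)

Codons from position 20: AUG (20–22), AGA (23–25), UAG (26–28).
UAG is a stop codon; it begins at position 26.

26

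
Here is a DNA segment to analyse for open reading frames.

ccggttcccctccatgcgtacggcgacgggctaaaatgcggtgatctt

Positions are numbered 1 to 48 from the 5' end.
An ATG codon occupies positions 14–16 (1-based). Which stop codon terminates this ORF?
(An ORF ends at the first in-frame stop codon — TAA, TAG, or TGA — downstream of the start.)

Codons from position 14: ATG (14–16), CGT (17–19), ACG (20–22), GCG (23–25), ACG (26–28), GGC (29–31), TAA (32–34).
The first in-frame stop codon is TAA.

TAA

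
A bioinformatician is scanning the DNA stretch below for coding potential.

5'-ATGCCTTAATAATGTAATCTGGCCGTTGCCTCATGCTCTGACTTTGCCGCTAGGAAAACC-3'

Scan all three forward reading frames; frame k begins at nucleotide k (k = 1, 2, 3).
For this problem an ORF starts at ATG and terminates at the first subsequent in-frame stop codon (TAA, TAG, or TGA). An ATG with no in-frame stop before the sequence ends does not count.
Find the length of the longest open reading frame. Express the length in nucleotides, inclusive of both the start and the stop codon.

Frame 1: ATG CCT TAA TAA TGT AAT CTG GCC GTT GCC TCA TGC TCT GAC TTT GCC GCT AGG AAA ACC — ATG at 1, stop TAA at 7 → 9 nt.
Frame 2: TGC CTT AAT AAT GTA ATC TGG CCG TTG CCT CAT GCT CTG ACT TTG CCG CTA GGA AAA — no ATG→stop ORF.
Frame 3: GCC TTA ATA ATG TAA TCT GGC CGT TGC CTC ATG CTC TGA CTT TGC CGC TAG GAA AAC — ATG at 12, stop TAA at 15 → 6 nt; ATG at 33, stop TGA at 39 → 9 nt.
Longest: frame 1, positions 1–9, 9 nt = 3 codons = 2 aa. → 9 nucleotides.

9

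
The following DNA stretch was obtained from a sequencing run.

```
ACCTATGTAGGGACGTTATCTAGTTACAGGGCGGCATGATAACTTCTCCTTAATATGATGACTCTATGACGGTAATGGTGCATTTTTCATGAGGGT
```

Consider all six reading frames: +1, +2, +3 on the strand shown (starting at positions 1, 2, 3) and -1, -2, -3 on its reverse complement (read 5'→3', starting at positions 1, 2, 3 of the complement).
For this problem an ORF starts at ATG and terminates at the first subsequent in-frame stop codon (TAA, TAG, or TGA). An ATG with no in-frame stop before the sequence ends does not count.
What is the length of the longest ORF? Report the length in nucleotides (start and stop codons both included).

Reverse complement (5'→3'): ACCCTCATGAAAAATGCACCATTACCGTCATAGAGTCATCATATTAAGGAGAAGTTATCATGCCGCCCTGTAACTAGATAACGTCCCTACATAGGT
Frame +1: ACC TAT GTA GGG ACG TTA TCT AGT TAC AGG GCG GCA TGA TAA CTT CTC CTT AAT ATG ATG ACT CTA TGA CGG TAA TGG TGC ATT TTT CAT GAG GGT — ATG at 55, stop TGA at 67 → 15 nt; ATG at 58, stop TGA at 67 → 12 nt.
Frame +2: CCT ATG TAG GGA CGT TAT CTA GTT ACA GGG CGG CAT GAT AAC TTC TCC TTA ATA TGA TGA CTC TAT GAC GGT AAT GGT GCA TTT TTC ATG AGG — ATG at 5, stop TAG at 8 → 6 nt.
Frame +3: CTA TGT AGG GAC GTT ATC TAG TTA CAG GGC GGC ATG ATA ACT TCT CCT TAA TAT GAT GAC TCT ATG ACG GTA ATG GTG CAT TTT TCA TGA GGG — ATG at 36, stop TAA at 51 → 18 nt; ATG at 66, stop TGA at 90 → 27 nt; ATG at 75, stop TGA at 90 → 18 nt.
Frame -1: ACC CTC ATG AAA AAT GCA CCA TTA CCG TCA TAG AGT CAT CAT ATT AAG GAG AAG TTA TCA TGC CGC CCT GTA ACT AGA TAA CGT CCC TAC ATA GGT — ATG at 7, stop TAG at 31 → 27 nt.
Frame -2: CCC TCA TGA AAA ATG CAC CAT TAC CGT CAT AGA GTC ATC ATA TTA AGG AGA AGT TAT CAT GCC GCC CTG TAA CTA GAT AAC GTC CCT ACA TAG — ATG at 14, stop TAA at 71 → 60 nt.
Frame -3: CCT CAT GAA AAA TGC ACC ATT ACC GTC ATA GAG TCA TCA TAT TAA GGA GAA GTT ATC ATG CCG CCC TGT AAC TAG ATA ACG TCC CTA CAT AGG — ATG at 60, stop TAG at 75 → 18 nt.
Longest: frame -2, positions 14–73, 60 nt = 20 codons = 19 aa. → 60 nucleotides.

60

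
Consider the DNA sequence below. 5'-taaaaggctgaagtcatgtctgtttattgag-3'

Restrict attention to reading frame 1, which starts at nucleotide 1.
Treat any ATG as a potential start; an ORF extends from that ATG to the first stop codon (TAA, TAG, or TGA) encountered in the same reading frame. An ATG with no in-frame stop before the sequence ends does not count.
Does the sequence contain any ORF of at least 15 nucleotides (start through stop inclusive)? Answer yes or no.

yes

Frame 1: TAA AAG GCT GAA GTC ATG TCT GTT TAT TGA — ATG at 16, stop TGA at 28 → 15 nt.
Frame 1 has an ORF of 15 nucleotides (positions 16–30) ≥ 15, so yes.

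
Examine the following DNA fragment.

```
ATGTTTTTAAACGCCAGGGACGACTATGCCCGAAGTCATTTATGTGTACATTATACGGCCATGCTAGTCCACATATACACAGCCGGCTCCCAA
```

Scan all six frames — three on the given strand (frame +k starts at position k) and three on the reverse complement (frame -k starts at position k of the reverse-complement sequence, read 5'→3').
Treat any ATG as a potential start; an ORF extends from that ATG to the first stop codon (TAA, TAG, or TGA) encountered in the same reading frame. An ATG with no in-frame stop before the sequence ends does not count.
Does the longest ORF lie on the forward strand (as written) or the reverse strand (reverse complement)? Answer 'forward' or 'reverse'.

Reverse complement (5'→3'): TTGGGAGCCGGCTGTGTATATGTGGACTAGCATGGCCGTATAATGTACACATAAATGACTTCGGGCATAGTCGTCCCTGGCGTTTAAAAACAT
Frame +1: ATG TTT TTA AAC GCC AGG GAC GAC TAT GCC CGA AGT CAT TTA TGT GTA CAT TAT ACG GCC ATG CTA GTC CAC ATA TAC ACA GCC GGC TCC CAA — no ATG→stop ORF.
Frame +2: TGT TTT TAA ACG CCA GGG ACG ACT ATG CCC GAA GTC ATT TAT GTG TAC ATT ATA CGG CCA TGC TAG TCC ACA TAT ACA CAG CCG GCT CCC — ATG at 26, stop TAG at 65 → 42 nt.
Frame +3: GTT TTT AAA CGC CAG GGA CGA CTA TGC CCG AAG TCA TTT ATG TGT ACA TTA TAC GGC CAT GCT AGT CCA CAT ATA CAC AGC CGG CTC CCA — no ATG→stop ORF.
Frame -1: TTG GGA GCC GGC TGT GTA TAT GTG GAC TAG CAT GGC CGT ATA ATG TAC ACA TAA ATG ACT TCG GGC ATA GTC GTC CCT GGC GTT TAA AAA CAT — ATG at 43, stop TAA at 52 → 12 nt; ATG at 55, stop TAA at 85 → 33 nt.
Frame -2: TGG GAG CCG GCT GTG TAT ATG TGG ACT AGC ATG GCC GTA TAA TGT ACA CAT AAA TGA CTT CGG GCA TAG TCG TCC CTG GCG TTT AAA AAC — ATG at 20, stop TAA at 41 → 24 nt; ATG at 32, stop TAA at 41 → 12 nt.
Frame -3: GGG AGC CGG CTG TGT ATA TGT GGA CTA GCA TGG CCG TAT AAT GTA CAC ATA AAT GAC TTC GGG CAT AGT CGT CCC TGG CGT TTA AAA ACA — no ATG→stop ORF.
Forward-strand max 42 nt; reverse-strand max 33 nt. The forward strand has the longer ORF.

forward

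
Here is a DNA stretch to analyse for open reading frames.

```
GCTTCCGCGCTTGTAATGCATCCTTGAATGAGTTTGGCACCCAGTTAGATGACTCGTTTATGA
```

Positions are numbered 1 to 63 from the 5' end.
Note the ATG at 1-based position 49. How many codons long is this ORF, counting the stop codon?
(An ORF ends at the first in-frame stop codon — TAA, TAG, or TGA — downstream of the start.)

Codons from position 49: ATG (49–51), ACT (52–54), CGT (55–57), TTA (58–60), TGA (61–63).
TGA is the first in-frame stop; that's 5 codons including the stop.

5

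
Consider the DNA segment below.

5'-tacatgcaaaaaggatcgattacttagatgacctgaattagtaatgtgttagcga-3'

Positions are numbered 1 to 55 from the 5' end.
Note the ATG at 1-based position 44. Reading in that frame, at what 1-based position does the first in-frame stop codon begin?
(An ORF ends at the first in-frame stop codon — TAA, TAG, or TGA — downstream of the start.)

50

Codons from position 44: ATG (44–46), TGT (47–49), TAG (50–52).
TAG is a stop codon; it begins at position 50.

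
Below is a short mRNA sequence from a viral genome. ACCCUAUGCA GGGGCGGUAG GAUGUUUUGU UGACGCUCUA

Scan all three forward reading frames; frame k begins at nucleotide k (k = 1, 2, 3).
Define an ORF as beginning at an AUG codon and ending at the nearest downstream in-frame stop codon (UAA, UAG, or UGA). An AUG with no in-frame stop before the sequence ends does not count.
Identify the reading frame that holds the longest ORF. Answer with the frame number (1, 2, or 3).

3

Frame 1: ACC CUA UGC AGG GGC GGU AGG AUG UUU UGU UGA CGC UCU — AUG at 22, stop UGA at 31 → 12 nt.
Frame 2: CCC UAU GCA GGG GCG GUA GGA UGU UUU GUU GAC GCU CUA — no AUG→stop ORF.
Frame 3: CCU AUG CAG GGG CGG UAG GAU GUU UUG UUG ACG CUC — AUG at 6, stop UAG at 18 → 15 nt.
Longest ORF is 15 nt in frame 3 (positions 6–20).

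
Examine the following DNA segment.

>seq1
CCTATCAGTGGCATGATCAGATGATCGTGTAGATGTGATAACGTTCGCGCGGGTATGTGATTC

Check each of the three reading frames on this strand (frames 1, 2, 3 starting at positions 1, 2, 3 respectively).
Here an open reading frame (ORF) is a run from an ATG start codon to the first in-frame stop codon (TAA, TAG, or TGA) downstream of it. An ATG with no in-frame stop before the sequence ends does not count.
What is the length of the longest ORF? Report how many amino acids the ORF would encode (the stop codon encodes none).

Frame 1: CCT ATC AGT GGC ATG ATC AGA TGA TCG TGT AGA TGT GAT AAC GTT CGC GCG GGT ATG TGA TTC — ATG at 13, stop TGA at 22 → 12 nt; ATG at 55, stop TGA at 58 → 6 nt.
Frame 2: CTA TCA GTG GCA TGA TCA GAT GAT CGT GTA GAT GTG ATA ACG TTC GCG CGG GTA TGT GAT — no ATG→stop ORF.
Frame 3: TAT CAG TGG CAT GAT CAG ATG ATC GTG TAG ATG TGA TAA CGT TCG CGC GGG TAT GTG ATT — ATG at 21, stop TAG at 30 → 12 nt; ATG at 33, stop TGA at 36 → 6 nt.
Longest: frame 1, positions 13–24, 12 nt = 4 codons = 3 aa. → 3 amino acids.

3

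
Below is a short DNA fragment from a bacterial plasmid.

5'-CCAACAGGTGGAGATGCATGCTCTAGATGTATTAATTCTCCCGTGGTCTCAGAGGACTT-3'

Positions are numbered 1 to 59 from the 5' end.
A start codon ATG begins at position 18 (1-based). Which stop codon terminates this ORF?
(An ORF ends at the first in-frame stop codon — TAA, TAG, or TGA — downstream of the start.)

TAG

Codons from position 18: ATG (18–20), CTC (21–23), TAG (24–26).
The first in-frame stop codon is TAG.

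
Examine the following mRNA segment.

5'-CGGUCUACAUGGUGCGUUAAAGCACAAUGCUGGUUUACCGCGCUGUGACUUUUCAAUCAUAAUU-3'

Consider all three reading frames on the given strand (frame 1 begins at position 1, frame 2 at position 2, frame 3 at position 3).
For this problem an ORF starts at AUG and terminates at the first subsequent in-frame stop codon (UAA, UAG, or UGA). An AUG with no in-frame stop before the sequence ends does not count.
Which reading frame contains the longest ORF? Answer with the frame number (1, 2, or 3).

Frame 1: CGG UCU ACA UGG UGC GUU AAA GCA CAA UGC UGG UUU ACC GCG CUG UGA CUU UUC AAU CAU AAU — no AUG→stop ORF.
Frame 2: GGU CUA CAU GGU GCG UUA AAG CAC AAU GCU GGU UUA CCG CGC UGU GAC UUU UCA AUC AUA AUU — no AUG→stop ORF.
Frame 3: GUC UAC AUG GUG CGU UAA AGC ACA AUG CUG GUU UAC CGC GCU GUG ACU UUU CAA UCA UAA — AUG at 9, stop UAA at 18 → 12 nt; AUG at 27, stop UAA at 60 → 36 nt.
Longest ORF is 36 nt in frame 3 (positions 27–62).

3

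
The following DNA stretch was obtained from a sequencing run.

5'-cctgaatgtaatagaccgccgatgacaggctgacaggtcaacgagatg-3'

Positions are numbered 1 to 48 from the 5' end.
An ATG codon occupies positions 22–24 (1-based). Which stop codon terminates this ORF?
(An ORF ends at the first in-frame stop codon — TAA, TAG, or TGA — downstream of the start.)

TGA

Codons from position 22: ATG (22–24), ACA (25–27), GGC (28–30), TGA (31–33).
The first in-frame stop codon is TGA.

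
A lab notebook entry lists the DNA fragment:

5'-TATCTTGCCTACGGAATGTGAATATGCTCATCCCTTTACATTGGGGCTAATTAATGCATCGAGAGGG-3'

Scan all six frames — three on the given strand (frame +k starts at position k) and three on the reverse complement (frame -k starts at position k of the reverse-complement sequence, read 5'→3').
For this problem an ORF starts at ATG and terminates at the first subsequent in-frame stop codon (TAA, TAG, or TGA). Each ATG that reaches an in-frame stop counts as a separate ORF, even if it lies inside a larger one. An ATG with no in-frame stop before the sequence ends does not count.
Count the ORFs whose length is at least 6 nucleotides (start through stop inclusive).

Reverse complement (5'→3'): CCCTCTCGATGCATTAATTAGCCCCAATGTAAAGGGATGAGCATATTCACATTCCGTAGGCAAGATA
Frame +1: TAT CTT GCC TAC GGA ATG TGA ATA TGC TCA TCC CTT TAC ATT GGG GCT AAT TAA TGC ATC GAG AGG — ATG at 16, stop TGA at 19 → 6 nt.
Frame +2: ATC TTG CCT ACG GAA TGT GAA TAT GCT CAT CCC TTT ACA TTG GGG CTA ATT AAT GCA TCG AGA GGG — no ATG→stop ORF.
Frame +3: TCT TGC CTA CGG AAT GTG AAT ATG CTC ATC CCT TTA CAT TGG GGC TAA TTA ATG CAT CGA GAG — ATG at 24, stop TAA at 48 → 27 nt.
Frame -1: CCC TCT CGA TGC ATT AAT TAG CCC CAA TGT AAA GGG ATG AGC ATA TTC ACA TTC CGT AGG CAA GAT — no ATG→stop ORF.
Frame -2: CCT CTC GAT GCA TTA ATT AGC CCC AAT GTA AAG GGA TGA GCA TAT TCA CAT TCC GTA GGC AAG ATA — no ATG→stop ORF.
Frame -3: CTC TCG ATG CAT TAA TTA GCC CCA ATG TAA AGG GAT GAG CAT ATT CAC ATT CCG TAG GCA AGA — ATG at 9, stop TAA at 15 → 9 nt; ATG at 27, stop TAA at 30 → 6 nt.
ORFs ≥ 6 nucleotides: frame +1 16–21 (6 nucleotides), frame +3 24–50 (27 nucleotides), frame -3 9–17 (9 nucleotides), frame -3 27–32 (6 nucleotides). Count = 4.

4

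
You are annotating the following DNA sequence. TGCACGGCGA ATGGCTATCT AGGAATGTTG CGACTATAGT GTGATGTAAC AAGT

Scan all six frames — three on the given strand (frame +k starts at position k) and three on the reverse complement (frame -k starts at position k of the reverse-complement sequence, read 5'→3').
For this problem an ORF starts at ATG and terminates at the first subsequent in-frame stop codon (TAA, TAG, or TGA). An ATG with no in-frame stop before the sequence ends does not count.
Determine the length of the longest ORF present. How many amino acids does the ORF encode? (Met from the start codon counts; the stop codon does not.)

4

Reverse complement (5'→3'): ACTTGTTACATCACACTATAGTCGCAACATTCCTAGATAGCCATTCGCCGTGCA
Frame +1: TGC ACG GCG AAT GGC TAT CTA GGA ATG TTG CGA CTA TAG TGT GAT GTA ACA AGT — ATG at 25, stop TAG at 37 → 15 nt.
Frame +2: GCA CGG CGA ATG GCT ATC TAG GAA TGT TGC GAC TAT AGT GTG ATG TAA CAA — ATG at 11, stop TAG at 20 → 12 nt; ATG at 44, stop TAA at 47 → 6 nt.
Frame +3: CAC GGC GAA TGG CTA TCT AGG AAT GTT GCG ACT ATA GTG TGA TGT AAC AAG — no ATG→stop ORF.
Frame -1: ACT TGT TAC ATC ACA CTA TAG TCG CAA CAT TCC TAG ATA GCC ATT CGC CGT GCA — no ATG→stop ORF.
Frame -2: CTT GTT ACA TCA CAC TAT AGT CGC AAC ATT CCT AGA TAG CCA TTC GCC GTG — no ATG→stop ORF.
Frame -3: TTG TTA CAT CAC ACT ATA GTC GCA ACA TTC CTA GAT AGC CAT TCG CCG TGC — no ATG→stop ORF.
Longest: frame +1, positions 25–39, 15 nt = 5 codons = 4 aa. → 4 amino acids.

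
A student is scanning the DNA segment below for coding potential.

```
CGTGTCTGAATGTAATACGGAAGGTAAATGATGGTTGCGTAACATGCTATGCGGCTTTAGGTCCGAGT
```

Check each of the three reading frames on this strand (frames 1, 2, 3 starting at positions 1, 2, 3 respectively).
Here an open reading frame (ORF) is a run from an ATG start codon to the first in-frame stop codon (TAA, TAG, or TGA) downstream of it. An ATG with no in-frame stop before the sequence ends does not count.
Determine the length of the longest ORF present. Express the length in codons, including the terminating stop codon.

5

Frame 1: CGT GTC TGA ATG TAA TAC GGA AGG TAA ATG ATG GTT GCG TAA CAT GCT ATG CGG CTT TAG GTC CGA — ATG at 10, stop TAA at 13 → 6 nt; ATG at 28, stop TAA at 40 → 15 nt; ATG at 31, stop TAA at 40 → 12 nt; ATG at 49, stop TAG at 58 → 12 nt.
Frame 2: GTG TCT GAA TGT AAT ACG GAA GGT AAA TGA TGG TTG CGT AAC ATG CTA TGC GGC TTT AGG TCC GAG — no ATG→stop ORF.
Frame 3: TGT CTG AAT GTA ATA CGG AAG GTA AAT GAT GGT TGC GTA ACA TGC TAT GCG GCT TTA GGT CCG AGT — no ATG→stop ORF.
Longest: frame 1, positions 28–42, 15 nt = 5 codons = 4 aa. → 5 codons.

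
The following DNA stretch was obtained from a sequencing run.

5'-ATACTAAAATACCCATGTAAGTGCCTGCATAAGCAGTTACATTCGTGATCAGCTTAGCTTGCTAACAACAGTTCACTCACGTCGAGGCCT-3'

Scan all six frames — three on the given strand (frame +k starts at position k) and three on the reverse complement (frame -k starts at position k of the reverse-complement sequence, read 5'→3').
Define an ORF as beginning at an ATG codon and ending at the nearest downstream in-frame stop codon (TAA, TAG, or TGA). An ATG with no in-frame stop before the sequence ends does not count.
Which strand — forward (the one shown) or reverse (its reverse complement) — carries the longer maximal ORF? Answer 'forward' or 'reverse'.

reverse

Reverse complement (5'→3'): AGGCCTCGACGTGAGTGAACTGTTGTTAGCAAGCTAAGCTGATCACGAATGTAACTGCTTATGCAGGCACTTACATGGGTATTTTAGTAT
Frame +1: ATA CTA AAA TAC CCA TGT AAG TGC CTG CAT AAG CAG TTA CAT TCG TGA TCA GCT TAG CTT GCT AAC AAC AGT TCA CTC ACG TCG AGG CCT — no ATG→stop ORF.
Frame +2: TAC TAA AAT ACC CAT GTA AGT GCC TGC ATA AGC AGT TAC ATT CGT GAT CAG CTT AGC TTG CTA ACA ACA GTT CAC TCA CGT CGA GGC — no ATG→stop ORF.
Frame +3: ACT AAA ATA CCC ATG TAA GTG CCT GCA TAA GCA GTT ACA TTC GTG ATC AGC TTA GCT TGC TAA CAA CAG TTC ACT CAC GTC GAG GCC — ATG at 15, stop TAA at 18 → 6 nt.
Frame -1: AGG CCT CGA CGT GAG TGA ACT GTT GTT AGC AAG CTA AGC TGA TCA CGA ATG TAA CTG CTT ATG CAG GCA CTT ACA TGG GTA TTT TAG TAT — ATG at 49, stop TAA at 52 → 6 nt; ATG at 61, stop TAG at 85 → 27 nt.
Frame -2: GGC CTC GAC GTG AGT GAA CTG TTG TTA GCA AGC TAA GCT GAT CAC GAA TGT AAC TGC TTA TGC AGG CAC TTA CAT GGG TAT TTT AGT — no ATG→stop ORF.
Frame -3: GCC TCG ACG TGA GTG AAC TGT TGT TAG CAA GCT AAG CTG ATC ACG AAT GTA ACT GCT TAT GCA GGC ACT TAC ATG GGT ATT TTA GTA — no ATG→stop ORF.
Forward-strand max 6 nt; reverse-strand max 27 nt. The reverse strand has the longer ORF.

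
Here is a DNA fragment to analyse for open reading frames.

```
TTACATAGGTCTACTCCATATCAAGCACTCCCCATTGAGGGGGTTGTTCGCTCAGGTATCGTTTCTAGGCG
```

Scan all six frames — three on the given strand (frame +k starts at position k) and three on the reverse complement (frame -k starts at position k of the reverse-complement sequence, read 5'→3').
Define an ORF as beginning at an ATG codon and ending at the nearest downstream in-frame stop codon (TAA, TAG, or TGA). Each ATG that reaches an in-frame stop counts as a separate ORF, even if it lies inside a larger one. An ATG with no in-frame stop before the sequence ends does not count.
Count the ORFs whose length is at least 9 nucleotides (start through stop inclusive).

Reverse complement (5'→3'): CGCCTAGAAACGATACCTGAGCGAACAACCCCCTCAATGGGGAGTGCTTGATATGGAGTAGACCTATGTAA
Frame +1: TTA CAT AGG TCT ACT CCA TAT CAA GCA CTC CCC ATT GAG GGG GTT GTT CGC TCA GGT ATC GTT TCT AGG — no ATG→stop ORF.
Frame +2: TAC ATA GGT CTA CTC CAT ATC AAG CAC TCC CCA TTG AGG GGG TTG TTC GCT CAG GTA TCG TTT CTA GGC — no ATG→stop ORF.
Frame +3: ACA TAG GTC TAC TCC ATA TCA AGC ACT CCC CAT TGA GGG GGT TGT TCG CTC AGG TAT CGT TTC TAG GCG — no ATG→stop ORF.
Frame -1: CGC CTA GAA ACG ATA CCT GAG CGA ACA ACC CCC TCA ATG GGG AGT GCT TGA TAT GGA GTA GAC CTA TGT — ATG at 37, stop TGA at 49 → 15 nt.
Frame -2: GCC TAG AAA CGA TAC CTG AGC GAA CAA CCC CCT CAA TGG GGA GTG CTT GAT ATG GAG TAG ACC TAT GTA — ATG at 53, stop TAG at 59 → 9 nt.
Frame -3: CCT AGA AAC GAT ACC TGA GCG AAC AAC CCC CTC AAT GGG GAG TGC TTG ATA TGG AGT AGA CCT ATG TAA — ATG at 66, stop TAA at 69 → 6 nt.
ORFs ≥ 9 nucleotides: frame -1 37–51 (15 nucleotides), frame -2 53–61 (9 nucleotides). Count = 2.

2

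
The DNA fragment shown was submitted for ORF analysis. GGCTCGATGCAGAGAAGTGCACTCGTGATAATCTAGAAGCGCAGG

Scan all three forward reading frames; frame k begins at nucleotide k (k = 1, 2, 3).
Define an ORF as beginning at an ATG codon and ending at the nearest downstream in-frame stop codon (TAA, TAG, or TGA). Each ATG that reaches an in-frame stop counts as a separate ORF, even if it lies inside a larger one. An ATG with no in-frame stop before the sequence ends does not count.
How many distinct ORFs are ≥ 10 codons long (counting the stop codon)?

1

Frame 1: GGC TCG ATG CAG AGA AGT GCA CTC GTG ATA ATC TAG AAG CGC AGG — ATG at 7, stop TAG at 34 → 30 nt.
Frame 2: GCT CGA TGC AGA GAA GTG CAC TCG TGA TAA TCT AGA AGC GCA — no ATG→stop ORF.
Frame 3: CTC GAT GCA GAG AAG TGC ACT CGT GAT AAT CTA GAA GCG CAG — no ATG→stop ORF.
ORFs ≥ 10 codons: frame 1 7–36 (10 codons). Count = 1.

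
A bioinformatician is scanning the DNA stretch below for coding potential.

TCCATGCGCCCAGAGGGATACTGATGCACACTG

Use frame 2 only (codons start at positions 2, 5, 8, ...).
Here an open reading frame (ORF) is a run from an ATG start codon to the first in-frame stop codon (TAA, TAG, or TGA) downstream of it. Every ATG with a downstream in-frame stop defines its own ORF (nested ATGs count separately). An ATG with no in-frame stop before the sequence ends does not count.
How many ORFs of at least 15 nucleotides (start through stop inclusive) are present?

Frame 2: CCA TGC GCC CAG AGG GAT ACT GAT GCA CAC — no ATG→stop ORF.
No ORF reaches 15 nucleotides. Count = 0.

0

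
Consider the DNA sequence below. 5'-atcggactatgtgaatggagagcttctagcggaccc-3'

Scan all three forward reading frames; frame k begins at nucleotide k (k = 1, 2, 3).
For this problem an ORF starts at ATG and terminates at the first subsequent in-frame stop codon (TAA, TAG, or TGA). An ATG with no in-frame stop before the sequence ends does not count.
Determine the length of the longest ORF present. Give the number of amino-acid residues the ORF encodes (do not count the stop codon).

4

Frame 1: ATC GGA CTA TGT GAA TGG AGA GCT TCT AGC GGA CCC — no ATG→stop ORF.
Frame 2: TCG GAC TAT GTG AAT GGA GAG CTT CTA GCG GAC — no ATG→stop ORF.
Frame 3: CGG ACT ATG TGA ATG GAG AGC TTC TAG CGG ACC — ATG at 9, stop TGA at 12 → 6 nt; ATG at 15, stop TAG at 27 → 15 nt.
Longest: frame 3, positions 15–29, 15 nt = 5 codons = 4 aa. → 4 amino acids.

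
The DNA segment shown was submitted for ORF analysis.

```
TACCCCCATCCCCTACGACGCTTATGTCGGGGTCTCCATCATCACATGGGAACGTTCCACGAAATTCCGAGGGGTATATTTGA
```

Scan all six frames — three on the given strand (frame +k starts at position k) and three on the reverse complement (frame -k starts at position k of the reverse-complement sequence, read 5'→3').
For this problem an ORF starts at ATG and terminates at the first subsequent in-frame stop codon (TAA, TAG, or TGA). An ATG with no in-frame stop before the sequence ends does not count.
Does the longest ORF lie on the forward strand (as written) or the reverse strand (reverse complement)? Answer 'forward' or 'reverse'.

forward

Reverse complement (5'→3'): TCAAATATACCCCTCGGAATTTCGTGGAACGTTCCCATGTGATGATGGAGACCCCGACATAAGCGTCGTAGGGGATGGGGGTA
Frame +1: TAC CCC CAT CCC CTA CGA CGC TTA TGT CGG GGT CTC CAT CAT CAC ATG GGA ACG TTC CAC GAA ATT CCG AGG GGT ATA TTT — no ATG→stop ORF.
Frame +2: ACC CCC ATC CCC TAC GAC GCT TAT GTC GGG GTC TCC ATC ATC ACA TGG GAA CGT TCC ACG AAA TTC CGA GGG GTA TAT TTG — no ATG→stop ORF.
Frame +3: CCC CCA TCC CCT ACG ACG CTT ATG TCG GGG TCT CCA TCA TCA CAT GGG AAC GTT CCA CGA AAT TCC GAG GGG TAT ATT TGA — ATG at 24, stop TGA at 81 → 60 nt.
Frame -1: TCA AAT ATA CCC CTC GGA ATT TCG TGG AAC GTT CCC ATG TGA TGA TGG AGA CCC CGA CAT AAG CGT CGT AGG GGA TGG GGG — ATG at 37, stop TGA at 40 → 6 nt.
Frame -2: CAA ATA TAC CCC TCG GAA TTT CGT GGA ACG TTC CCA TGT GAT GAT GGA GAC CCC GAC ATA AGC GTC GTA GGG GAT GGG GGT — no ATG→stop ORF.
Frame -3: AAA TAT ACC CCT CGG AAT TTC GTG GAA CGT TCC CAT GTG ATG ATG GAG ACC CCG ACA TAA GCG TCG TAG GGG ATG GGG GTA — ATG at 42, stop TAA at 60 → 21 nt; ATG at 45, stop TAA at 60 → 18 nt.
Forward-strand max 60 nt; reverse-strand max 21 nt. The forward strand has the longer ORF.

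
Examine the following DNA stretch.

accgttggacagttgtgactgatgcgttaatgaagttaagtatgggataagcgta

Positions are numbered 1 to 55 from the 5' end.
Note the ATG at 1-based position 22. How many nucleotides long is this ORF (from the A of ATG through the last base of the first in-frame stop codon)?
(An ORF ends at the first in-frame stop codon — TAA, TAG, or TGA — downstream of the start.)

Codons from position 22: ATG (22–24), CGT (25–27), TAA (28–30).
TAA is the first in-frame stop; ORF spans 22–30, 9 nucleotides.

9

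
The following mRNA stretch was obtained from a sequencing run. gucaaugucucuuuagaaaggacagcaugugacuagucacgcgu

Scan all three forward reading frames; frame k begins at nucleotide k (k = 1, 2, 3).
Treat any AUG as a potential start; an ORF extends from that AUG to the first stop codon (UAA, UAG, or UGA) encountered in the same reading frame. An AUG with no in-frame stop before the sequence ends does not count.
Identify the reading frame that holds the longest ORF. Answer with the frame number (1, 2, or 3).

2

Frame 1: GUC AAU GUC UCU UUA GAA AGG ACA GCA UGU GAC UAG UCA CGC — no AUG→stop ORF.
Frame 2: UCA AUG UCU CUU UAG AAA GGA CAG CAU GUG ACU AGU CAC GCG — AUG at 5, stop UAG at 14 → 12 nt.
Frame 3: CAA UGU CUC UUU AGA AAG GAC AGC AUG UGA CUA GUC ACG CGU — AUG at 27, stop UGA at 30 → 6 nt.
Longest ORF is 12 nt in frame 2 (positions 5–16).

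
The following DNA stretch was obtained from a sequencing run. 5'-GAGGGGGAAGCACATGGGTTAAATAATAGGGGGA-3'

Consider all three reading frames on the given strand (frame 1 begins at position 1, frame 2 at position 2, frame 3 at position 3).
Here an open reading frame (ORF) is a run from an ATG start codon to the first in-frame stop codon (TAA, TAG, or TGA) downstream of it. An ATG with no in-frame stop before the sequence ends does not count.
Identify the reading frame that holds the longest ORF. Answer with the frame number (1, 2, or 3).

Frame 1: GAG GGG GAA GCA CAT GGG TTA AAT AAT AGG GGG — no ATG→stop ORF.
Frame 2: AGG GGG AAG CAC ATG GGT TAA ATA ATA GGG GGA — ATG at 14, stop TAA at 20 → 9 nt.
Frame 3: GGG GGA AGC ACA TGG GTT AAA TAA TAG GGG — no ATG→stop ORF.
Longest ORF is 9 nt in frame 2 (positions 14–22).

2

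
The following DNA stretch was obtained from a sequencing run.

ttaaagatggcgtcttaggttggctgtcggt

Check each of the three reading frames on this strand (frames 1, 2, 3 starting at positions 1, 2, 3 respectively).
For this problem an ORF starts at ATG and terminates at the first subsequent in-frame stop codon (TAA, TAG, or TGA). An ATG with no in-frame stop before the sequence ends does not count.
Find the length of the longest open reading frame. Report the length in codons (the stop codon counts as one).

4

Frame 1: TTA AAG ATG GCG TCT TAG GTT GGC TGT CGG — ATG at 7, stop TAG at 16 → 12 nt.
Frame 2: TAA AGA TGG CGT CTT AGG TTG GCT GTC GGT — no ATG→stop ORF.
Frame 3: AAA GAT GGC GTC TTA GGT TGG CTG TCG — no ATG→stop ORF.
Longest: frame 1, positions 7–18, 12 nt = 4 codons = 3 aa. → 4 codons.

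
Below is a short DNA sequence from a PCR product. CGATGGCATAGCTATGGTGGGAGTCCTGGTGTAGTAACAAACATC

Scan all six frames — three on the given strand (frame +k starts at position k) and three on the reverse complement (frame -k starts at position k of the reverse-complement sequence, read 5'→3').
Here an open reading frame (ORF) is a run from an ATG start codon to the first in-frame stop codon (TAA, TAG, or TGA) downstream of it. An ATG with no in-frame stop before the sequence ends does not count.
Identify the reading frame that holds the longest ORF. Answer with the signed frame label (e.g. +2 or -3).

Reverse complement (5'→3'): GATGTTTGTTACTACACCAGGACTCCCACCATAGCTATGCCATCG
Frame +1: CGA TGG CAT AGC TAT GGT GGG AGT CCT GGT GTA GTA ACA AAC ATC — no ATG→stop ORF.
Frame +2: GAT GGC ATA GCT ATG GTG GGA GTC CTG GTG TAG TAA CAA ACA — ATG at 14, stop TAG at 32 → 21 nt.
Frame +3: ATG GCA TAG CTA TGG TGG GAG TCC TGG TGT AGT AAC AAA CAT — ATG at 3, stop TAG at 9 → 9 nt.
Frame -1: GAT GTT TGT TAC TAC ACC AGG ACT CCC ACC ATA GCT ATG CCA TCG — no ATG→stop ORF.
Frame -2: ATG TTT GTT ACT ACA CCA GGA CTC CCA CCA TAG CTA TGC CAT — ATG at 2, stop TAG at 32 → 33 nt.
Frame -3: TGT TTG TTA CTA CAC CAG GAC TCC CAC CAT AGC TAT GCC ATC — no ATG→stop ORF.
Longest ORF is 33 nt in frame -2 (positions 2–34).

-2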